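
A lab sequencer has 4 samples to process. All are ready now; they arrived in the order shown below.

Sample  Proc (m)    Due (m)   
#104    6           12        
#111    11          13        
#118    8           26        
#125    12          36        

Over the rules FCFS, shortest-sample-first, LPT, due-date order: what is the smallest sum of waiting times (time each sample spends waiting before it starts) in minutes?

FIFO (arrival order): #104 #111 #118 #125.
#104: waits 0, runs 0→6
#111: waits 6, runs 6→17
#118: waits 17, runs 17→25
#125: waits 25, runs 25→37
Sum = 0+6+17+25 = 48.
SPT (increasing processing time): #104 #118 #111 #125.
#104: waits 0, runs 0→6
#118: waits 6, runs 6→14
#111: waits 14, runs 14→25
#125: waits 25, runs 25→37
Sum = 0+6+14+25 = 45.
LPT (decreasing processing time): #125 #111 #118 #104.
#125: waits 0, runs 0→12
#111: waits 12, runs 12→23
#118: waits 23, runs 23→31
#104: waits 31, runs 31→37
Sum = 0+12+23+31 = 66.
EDD (increasing due date): #104 #111 #118 #125.
#104: waits 0, runs 0→6
#111: waits 6, runs 6→17
#118: waits 17, runs 17→25
#125: waits 25, runs 25→37
Sum = 0+6+17+25 = 48.
FIFO 48, SPT 45, LPT 66, EDD 48 → minimum 45.

45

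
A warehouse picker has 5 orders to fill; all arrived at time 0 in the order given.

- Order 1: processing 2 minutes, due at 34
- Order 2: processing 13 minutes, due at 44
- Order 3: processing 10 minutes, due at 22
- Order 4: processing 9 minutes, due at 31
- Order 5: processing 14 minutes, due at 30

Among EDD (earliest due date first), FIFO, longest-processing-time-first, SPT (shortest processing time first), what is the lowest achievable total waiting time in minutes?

EDD (increasing due date): Order 3 Order 5 Order 4 Order 1 Order 2.
Order 3: waits 0, runs 0→10
Order 5: waits 10, runs 10→24
Order 4: waits 24, runs 24→33
Order 1: waits 33, runs 33→35
Order 2: waits 35, runs 35→48
Sum = 0+10+24+33+35 = 102.
FIFO (arrival order): Order 1 Order 2 Order 3 Order 4 Order 5.
Order 1: waits 0, runs 0→2
Order 2: waits 2, runs 2→15
Order 3: waits 15, runs 15→25
Order 4: waits 25, runs 25→34
Order 5: waits 34, runs 34→48
Sum = 0+2+15+25+34 = 76.
LPT (decreasing processing time): Order 5 Order 2 Order 3 Order 4 Order 1.
Order 5: waits 0, runs 0→14
Order 2: waits 14, runs 14→27
Order 3: waits 27, runs 27→37
Order 4: waits 37, runs 37→46
Order 1: waits 46, runs 46→48
Sum = 0+14+27+37+46 = 124.
SPT (increasing processing time): Order 1 Order 4 Order 3 Order 2 Order 5.
Order 1: waits 0, runs 0→2
Order 4: waits 2, runs 2→11
Order 3: waits 11, runs 11→21
Order 2: waits 21, runs 21→34
Order 5: waits 34, runs 34→48
Sum = 0+2+11+21+34 = 68.
EDD 102, FIFO 76, LPT 124, SPT 68 → minimum 68.

68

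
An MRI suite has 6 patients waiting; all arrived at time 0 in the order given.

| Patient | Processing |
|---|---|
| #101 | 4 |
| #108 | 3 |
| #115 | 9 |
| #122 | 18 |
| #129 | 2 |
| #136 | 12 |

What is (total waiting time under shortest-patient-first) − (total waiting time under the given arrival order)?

SPT (increasing processing time): #129 #108 #101 #115 #136 #122.
#129: waits 0, runs 0→2
#108: waits 2, runs 2→5
#101: waits 5, runs 5→9
#115: waits 9, runs 9→18
#136: waits 18, runs 18→30
#122: waits 30, runs 30→48
Sum = 0+2+5+9+18+30 = 64.
FIFO (arrival order): #101 #108 #115 #122 #129 #136.
#101: waits 0, runs 0→4
#108: waits 4, runs 4→7
#115: waits 7, runs 7→16
#122: waits 16, runs 16→34
#129: waits 34, runs 34→36
#136: waits 36, runs 36→48
Sum = 0+4+7+16+34+36 = 97.
Difference = 64 − 97 = -33.

-33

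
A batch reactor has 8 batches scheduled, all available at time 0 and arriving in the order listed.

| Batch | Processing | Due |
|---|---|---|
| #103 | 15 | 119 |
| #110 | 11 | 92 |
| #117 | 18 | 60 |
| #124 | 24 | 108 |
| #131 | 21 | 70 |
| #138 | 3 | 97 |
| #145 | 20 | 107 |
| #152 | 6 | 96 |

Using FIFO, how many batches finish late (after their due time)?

FIFO (arrival order): #103 #110 #117 #124 #131 #138 #145 #152.
#103: 0→15, due 119, tardiness 0
#110: 15→26, due 92, tardiness 0
#117: 26→44, due 60, tardiness 0
#124: 44→68, due 108, tardiness 0
#131: 68→89, due 70, tardiness 19
#138: 89→92, due 97, tardiness 0
#145: 92→112, due 107, tardiness 5
#152: 112→118, due 96, tardiness 22
Late batches: 3.

3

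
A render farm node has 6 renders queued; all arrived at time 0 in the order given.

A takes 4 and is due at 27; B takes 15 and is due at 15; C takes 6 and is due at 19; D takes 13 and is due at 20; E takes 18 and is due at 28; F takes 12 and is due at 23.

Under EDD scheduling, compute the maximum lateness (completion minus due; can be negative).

EDD (increasing due date): B C D F A E.
B: 0→15, due 15, lateness 0
C: 15→21, due 19, lateness 2
D: 21→34, due 20, lateness 14
F: 34→46, due 23, lateness 23
A: 46→50, due 27, lateness 23
E: 50→68, due 28, lateness 40
Maximum = 40.

40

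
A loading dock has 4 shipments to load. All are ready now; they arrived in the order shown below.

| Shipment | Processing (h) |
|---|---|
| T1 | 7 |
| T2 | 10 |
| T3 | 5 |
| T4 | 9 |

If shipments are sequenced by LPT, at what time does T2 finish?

10

LPT (decreasing processing time): T2 T4 T1 T3.
T2: 0→10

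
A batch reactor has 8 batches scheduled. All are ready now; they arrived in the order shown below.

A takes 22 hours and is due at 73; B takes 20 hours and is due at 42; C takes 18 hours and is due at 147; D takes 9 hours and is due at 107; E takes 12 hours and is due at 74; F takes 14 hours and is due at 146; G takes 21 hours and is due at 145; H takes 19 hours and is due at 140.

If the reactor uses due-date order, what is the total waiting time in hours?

481

EDD (increasing due date): B A E D H G F C.
B: waits 0, runs 0→20
A: waits 20, runs 20→42
E: waits 42, runs 42→54
D: waits 54, runs 54→63
H: waits 63, runs 63→82
G: waits 82, runs 82→103
F: waits 103, runs 103→117
C: waits 117, runs 117→135
Sum = 0+20+42+54+63+82+103+117 = 481.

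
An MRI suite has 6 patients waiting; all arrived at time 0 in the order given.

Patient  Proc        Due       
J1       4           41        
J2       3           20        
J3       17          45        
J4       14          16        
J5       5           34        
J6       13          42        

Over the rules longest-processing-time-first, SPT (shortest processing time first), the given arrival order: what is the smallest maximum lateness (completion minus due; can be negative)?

22

LPT (decreasing processing time): J3 J4 J6 J5 J1 J2.
J3: 0→17, due 45, lateness -28
J4: 17→31, due 16, lateness 15
J6: 31→44, due 42, lateness 2
J5: 44→49, due 34, lateness 15
J1: 49→53, due 41, lateness 12
J2: 53→56, due 20, lateness 36
Maximum = 36.
SPT (increasing processing time): J2 J1 J5 J6 J4 J3.
J2: 0→3, due 20, lateness -17
J1: 3→7, due 41, lateness -34
J5: 7→12, due 34, lateness -22
J6: 12→25, due 42, lateness -17
J4: 25→39, due 16, lateness 23
J3: 39→56, due 45, lateness 11
Maximum = 23.
FIFO (arrival order): J1 J2 J3 J4 J5 J6.
J1: 0→4, due 41, lateness -37
J2: 4→7, due 20, lateness -13
J3: 7→24, due 45, lateness -21
J4: 24→38, due 16, lateness 22
J5: 38→43, due 34, lateness 9
J6: 43→56, due 42, lateness 14
Maximum = 22.
LPT 36, SPT 23, FIFO 22 → minimum 22.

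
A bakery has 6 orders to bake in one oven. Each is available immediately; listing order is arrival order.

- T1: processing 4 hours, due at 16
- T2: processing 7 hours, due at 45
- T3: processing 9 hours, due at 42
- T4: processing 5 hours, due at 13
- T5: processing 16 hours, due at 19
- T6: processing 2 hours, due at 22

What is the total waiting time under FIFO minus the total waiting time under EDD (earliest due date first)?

FIFO (arrival order): T1 T2 T3 T4 T5 T6.
T1: waits 0, runs 0→4
T2: waits 4, runs 4→11
T3: waits 11, runs 11→20
T4: waits 20, runs 20→25
T5: waits 25, runs 25→41
T6: waits 41, runs 41→43
Sum = 0+4+11+20+25+41 = 101.
EDD (increasing due date): T4 T1 T5 T6 T3 T2.
T4: waits 0, runs 0→5
T1: waits 5, runs 5→9
T5: waits 9, runs 9→25
T6: waits 25, runs 25→27
T3: waits 27, runs 27→36
T2: waits 36, runs 36→43
Sum = 0+5+9+25+27+36 = 102.
Difference = 101 − 102 = -1.

-1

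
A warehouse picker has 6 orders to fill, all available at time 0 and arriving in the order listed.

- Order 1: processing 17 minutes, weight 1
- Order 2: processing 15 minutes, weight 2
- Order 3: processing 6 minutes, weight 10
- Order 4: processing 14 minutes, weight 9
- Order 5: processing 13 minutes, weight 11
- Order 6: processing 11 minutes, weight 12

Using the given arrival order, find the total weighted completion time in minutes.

FIFO (arrival order): Order 1 Order 2 Order 3 Order 4 Order 5 Order 6.
Order 1: finishes 17, weight 1, w·C = 17
Order 2: finishes 32, weight 2, w·C = 64
Order 3: finishes 38, weight 10, w·C = 380
Order 4: finishes 52, weight 9, w·C = 468
Order 5: finishes 65, weight 11, w·C = 715
Order 6: finishes 76, weight 12, w·C = 912
Sum = 17+64+380+468+715+912 = 2556.

2556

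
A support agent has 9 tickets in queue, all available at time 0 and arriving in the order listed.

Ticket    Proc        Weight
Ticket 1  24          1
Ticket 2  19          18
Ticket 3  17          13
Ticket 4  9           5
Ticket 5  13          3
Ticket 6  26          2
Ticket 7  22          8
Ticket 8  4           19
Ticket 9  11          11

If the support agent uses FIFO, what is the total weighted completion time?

7566

FIFO (arrival order): Ticket 1 Ticket 2 Ticket 3 Ticket 4 Ticket 5 Ticket 6 Ticket 7 Ticket 8 Ticket 9.
Ticket 1: finishes 24, weight 1, w·C = 24
Ticket 2: finishes 43, weight 18, w·C = 774
Ticket 3: finishes 60, weight 13, w·C = 780
Ticket 4: finishes 69, weight 5, w·C = 345
Ticket 5: finishes 82, weight 3, w·C = 246
Ticket 6: finishes 108, weight 2, w·C = 216
Ticket 7: finishes 130, weight 8, w·C = 1040
Ticket 8: finishes 134, weight 19, w·C = 2546
Ticket 9: finishes 145, weight 11, w·C = 1595
Sum = 24+774+780+345+246+216+1040+2546+1595 = 7566.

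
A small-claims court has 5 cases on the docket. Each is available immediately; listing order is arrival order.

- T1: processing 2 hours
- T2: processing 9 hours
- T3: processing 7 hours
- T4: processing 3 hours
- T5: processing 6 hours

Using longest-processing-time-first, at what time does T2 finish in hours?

LPT (decreasing processing time): T2 T3 T5 T4 T1.
T2: 0→9

9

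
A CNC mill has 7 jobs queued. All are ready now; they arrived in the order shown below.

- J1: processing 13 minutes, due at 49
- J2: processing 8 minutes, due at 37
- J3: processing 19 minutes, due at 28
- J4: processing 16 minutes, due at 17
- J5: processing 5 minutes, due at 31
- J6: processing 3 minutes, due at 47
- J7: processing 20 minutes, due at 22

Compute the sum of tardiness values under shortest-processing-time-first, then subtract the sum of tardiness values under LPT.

SPT (increasing processing time): J6 J5 J2 J1 J4 J3 J7.
J6: 0→3, due 47, tardiness 0
J5: 3→8, due 31, tardiness 0
J2: 8→16, due 37, tardiness 0
J1: 16→29, due 49, tardiness 0
J4: 29→45, due 17, tardiness 28
J3: 45→64, due 28, tardiness 36
J7: 64→84, due 22, tardiness 62
Sum = 0+0+0+0+28+36+62 = 126.
LPT (decreasing processing time): J7 J3 J4 J1 J2 J5 J6.
J7: 0→20, due 22, tardiness 0
J3: 20→39, due 28, tardiness 11
J4: 39→55, due 17, tardiness 38
J1: 55→68, due 49, tardiness 19
J2: 68→76, due 37, tardiness 39
J5: 76→81, due 31, tardiness 50
J6: 81→84, due 47, tardiness 37
Sum = 0+11+38+19+39+50+37 = 194.
Difference = 126 − 194 = -68.

-68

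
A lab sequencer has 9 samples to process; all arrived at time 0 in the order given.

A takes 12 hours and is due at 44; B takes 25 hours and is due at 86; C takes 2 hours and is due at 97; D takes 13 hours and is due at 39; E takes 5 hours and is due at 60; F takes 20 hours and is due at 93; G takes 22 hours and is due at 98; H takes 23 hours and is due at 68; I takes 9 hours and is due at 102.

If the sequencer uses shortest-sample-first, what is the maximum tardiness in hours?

45

SPT (increasing processing time): C E I A D F G H B.
C: 0→2, due 97, tardiness 0
E: 2→7, due 60, tardiness 0
I: 7→16, due 102, tardiness 0
A: 16→28, due 44, tardiness 0
D: 28→41, due 39, tardiness 2
F: 41→61, due 93, tardiness 0
G: 61→83, due 98, tardiness 0
H: 83→106, due 68, tardiness 38
B: 106→131, due 86, tardiness 45
Maximum = 45.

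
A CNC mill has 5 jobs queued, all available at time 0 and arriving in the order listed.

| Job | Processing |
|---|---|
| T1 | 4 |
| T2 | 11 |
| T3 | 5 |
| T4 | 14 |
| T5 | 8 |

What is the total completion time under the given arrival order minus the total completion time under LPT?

-37

FIFO (arrival order): T1 T2 T3 T4 T5.
T1: 0→4
T2: 4→15
T3: 15→20
T4: 20→34
T5: 34→42
Sum = 4+15+20+34+42 = 115.
LPT (decreasing processing time): T4 T2 T5 T3 T1.
T4: 0→14
T2: 14→25
T5: 25→33
T3: 33→38
T1: 38→42
Sum = 14+25+33+38+42 = 152.
Difference = 115 − 152 = -37.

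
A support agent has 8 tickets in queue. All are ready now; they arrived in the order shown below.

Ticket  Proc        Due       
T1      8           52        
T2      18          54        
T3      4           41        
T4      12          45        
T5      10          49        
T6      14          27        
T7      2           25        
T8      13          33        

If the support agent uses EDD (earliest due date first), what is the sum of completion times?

324

EDD (increasing due date): T7 T6 T8 T3 T4 T5 T1 T2.
T7: 0→2
T6: 2→16
T8: 16→29
T3: 29→33
T4: 33→45
T5: 45→55
T1: 55→63
T2: 63→81
Sum = 2+16+29+33+45+55+63+81 = 324.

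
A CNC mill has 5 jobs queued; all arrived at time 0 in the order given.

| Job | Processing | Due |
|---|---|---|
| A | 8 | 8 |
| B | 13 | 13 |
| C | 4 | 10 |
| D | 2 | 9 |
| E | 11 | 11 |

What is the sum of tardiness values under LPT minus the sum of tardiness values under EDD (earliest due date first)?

LPT (decreasing processing time): B E A C D.
B: 0→13, due 13, tardiness 0
E: 13→24, due 11, tardiness 13
A: 24→32, due 8, tardiness 24
C: 32→36, due 10, tardiness 26
D: 36→38, due 9, tardiness 29
Sum = 0+13+24+26+29 = 92.
EDD (increasing due date): A D C E B.
A: 0→8, due 8, tardiness 0
D: 8→10, due 9, tardiness 1
C: 10→14, due 10, tardiness 4
E: 14→25, due 11, tardiness 14
B: 25→38, due 13, tardiness 25
Sum = 0+1+4+14+25 = 44.
Difference = 92 − 44 = 48.

48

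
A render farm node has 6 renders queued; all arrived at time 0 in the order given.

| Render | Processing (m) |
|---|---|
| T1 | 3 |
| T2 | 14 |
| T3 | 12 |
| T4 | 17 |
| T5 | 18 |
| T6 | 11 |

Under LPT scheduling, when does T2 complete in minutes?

49

LPT (decreasing processing time): T5 T4 T2 T3 T6 T1.
T5: 0→18
T4: 18→35
T2: 35→49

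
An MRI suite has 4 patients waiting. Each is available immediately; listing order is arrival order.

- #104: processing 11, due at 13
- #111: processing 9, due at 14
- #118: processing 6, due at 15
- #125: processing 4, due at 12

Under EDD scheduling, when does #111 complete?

EDD (increasing due date): #125 #104 #111 #118.
#125: 0→4
#104: 4→15
#111: 15→24

24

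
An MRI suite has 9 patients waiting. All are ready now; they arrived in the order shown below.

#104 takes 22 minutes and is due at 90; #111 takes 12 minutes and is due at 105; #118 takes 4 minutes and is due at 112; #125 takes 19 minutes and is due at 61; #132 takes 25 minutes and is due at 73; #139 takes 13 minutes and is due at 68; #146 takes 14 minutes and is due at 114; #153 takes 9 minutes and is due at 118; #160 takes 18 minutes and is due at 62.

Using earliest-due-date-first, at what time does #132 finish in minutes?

75

EDD (increasing due date): #125 #160 #139 #132 #104 #111 #118 #146 #153.
#125: 0→19
#160: 19→37
#139: 37→50
#132: 50→75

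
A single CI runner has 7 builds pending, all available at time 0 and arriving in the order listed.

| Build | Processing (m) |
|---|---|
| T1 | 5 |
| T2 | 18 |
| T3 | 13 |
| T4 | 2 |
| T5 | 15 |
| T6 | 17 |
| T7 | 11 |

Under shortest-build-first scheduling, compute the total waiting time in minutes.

167

SPT (increasing processing time): T4 T1 T7 T3 T5 T6 T2.
T4: waits 0, runs 0→2
T1: waits 2, runs 2→7
T7: waits 7, runs 7→18
T3: waits 18, runs 18→31
T5: waits 31, runs 31→46
T6: waits 46, runs 46→63
T2: waits 63, runs 63→81
Sum = 0+2+7+18+31+46+63 = 167.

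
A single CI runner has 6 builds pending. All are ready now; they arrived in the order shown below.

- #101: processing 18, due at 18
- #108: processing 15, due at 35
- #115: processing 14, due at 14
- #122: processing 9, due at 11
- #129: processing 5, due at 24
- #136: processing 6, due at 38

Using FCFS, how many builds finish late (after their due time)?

FIFO (arrival order): #101 #108 #115 #122 #129 #136.
#101: 0→18, due 18, tardiness 0
#108: 18→33, due 35, tardiness 0
#115: 33→47, due 14, tardiness 33
#122: 47→56, due 11, tardiness 45
#129: 56→61, due 24, tardiness 37
#136: 61→67, due 38, tardiness 29
Late builds: 4.

4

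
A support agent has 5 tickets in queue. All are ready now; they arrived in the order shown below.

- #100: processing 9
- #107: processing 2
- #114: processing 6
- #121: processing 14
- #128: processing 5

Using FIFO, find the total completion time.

104

FIFO (arrival order): #100 #107 #114 #121 #128.
#100: 0→9
#107: 9→11
#114: 11→17
#121: 17→31
#128: 31→36
Sum = 9+11+17+31+36 = 104.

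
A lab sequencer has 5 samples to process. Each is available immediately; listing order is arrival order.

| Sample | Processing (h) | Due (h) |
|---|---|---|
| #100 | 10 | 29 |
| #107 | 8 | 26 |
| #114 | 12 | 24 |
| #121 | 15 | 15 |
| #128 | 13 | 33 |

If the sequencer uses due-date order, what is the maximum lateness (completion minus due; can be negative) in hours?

EDD (increasing due date): #121 #114 #107 #100 #128.
#121: 0→15, due 15, lateness 0
#114: 15→27, due 24, lateness 3
#107: 27→35, due 26, lateness 9
#100: 35→45, due 29, lateness 16
#128: 45→58, due 33, lateness 25
Maximum = 25.

25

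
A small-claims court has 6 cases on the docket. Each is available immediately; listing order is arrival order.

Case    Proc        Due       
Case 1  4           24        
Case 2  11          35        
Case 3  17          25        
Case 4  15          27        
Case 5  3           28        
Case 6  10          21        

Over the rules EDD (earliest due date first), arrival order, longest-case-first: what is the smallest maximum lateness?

25

EDD (increasing due date): Case 6 Case 1 Case 3 Case 4 Case 5 Case 2.
Case 6: 0→10, due 21, lateness -11
Case 1: 10→14, due 24, lateness -10
Case 3: 14→31, due 25, lateness 6
Case 4: 31→46, due 27, lateness 19
Case 5: 46→49, due 28, lateness 21
Case 2: 49→60, due 35, lateness 25
Maximum = 25.
FIFO (arrival order): Case 1 Case 2 Case 3 Case 4 Case 5 Case 6.
Case 1: 0→4, due 24, lateness -20
Case 2: 4→15, due 35, lateness -20
Case 3: 15→32, due 25, lateness 7
Case 4: 32→47, due 27, lateness 20
Case 5: 47→50, due 28, lateness 22
Case 6: 50→60, due 21, lateness 39
Maximum = 39.
LPT (decreasing processing time): Case 3 Case 4 Case 2 Case 6 Case 1 Case 5.
Case 3: 0→17, due 25, lateness -8
Case 4: 17→32, due 27, lateness 5
Case 2: 32→43, due 35, lateness 8
Case 6: 43→53, due 21, lateness 32
Case 1: 53→57, due 24, lateness 33
Case 5: 57→60, due 28, lateness 32
Maximum = 33.
EDD 25, FIFO 39, LPT 33 → minimum 25.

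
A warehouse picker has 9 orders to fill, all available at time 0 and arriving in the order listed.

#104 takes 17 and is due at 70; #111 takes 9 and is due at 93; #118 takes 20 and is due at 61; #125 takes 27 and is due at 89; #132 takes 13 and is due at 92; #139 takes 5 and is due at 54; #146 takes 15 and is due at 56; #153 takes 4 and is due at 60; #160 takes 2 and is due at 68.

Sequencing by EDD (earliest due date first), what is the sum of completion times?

507

EDD (increasing due date): #139 #146 #153 #118 #160 #104 #125 #132 #111.
#139: 0→5
#146: 5→20
#153: 20→24
#118: 24→44
#160: 44→46
#104: 46→63
#125: 63→90
#132: 90→103
#111: 103→112
Sum = 5+20+24+44+46+63+90+103+112 = 507.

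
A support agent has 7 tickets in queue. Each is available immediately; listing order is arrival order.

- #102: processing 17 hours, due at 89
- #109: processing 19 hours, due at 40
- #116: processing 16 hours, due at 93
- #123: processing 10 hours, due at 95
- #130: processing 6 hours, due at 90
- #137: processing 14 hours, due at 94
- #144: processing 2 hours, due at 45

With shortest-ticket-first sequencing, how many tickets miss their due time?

SPT (increasing processing time): #144 #130 #123 #137 #116 #102 #109.
#144: 0→2, due 45, tardiness 0
#130: 2→8, due 90, tardiness 0
#123: 8→18, due 95, tardiness 0
#137: 18→32, due 94, tardiness 0
#116: 32→48, due 93, tardiness 0
#102: 48→65, due 89, tardiness 0
#109: 65→84, due 40, tardiness 44
Late tickets: 1.

1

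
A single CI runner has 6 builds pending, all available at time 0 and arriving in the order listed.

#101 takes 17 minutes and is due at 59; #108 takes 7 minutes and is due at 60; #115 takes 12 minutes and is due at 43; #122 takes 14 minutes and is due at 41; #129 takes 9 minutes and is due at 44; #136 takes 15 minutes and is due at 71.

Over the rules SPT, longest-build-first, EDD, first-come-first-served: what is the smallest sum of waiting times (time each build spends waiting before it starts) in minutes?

150

SPT (increasing processing time): #108 #129 #115 #122 #136 #101.
#108: waits 0, runs 0→7
#129: waits 7, runs 7→16
#115: waits 16, runs 16→28
#122: waits 28, runs 28→42
#136: waits 42, runs 42→57
#101: waits 57, runs 57→74
Sum = 0+7+16+28+42+57 = 150.
LPT (decreasing processing time): #101 #136 #122 #115 #129 #108.
#101: waits 0, runs 0→17
#136: waits 17, runs 17→32
#122: waits 32, runs 32→46
#115: waits 46, runs 46→58
#129: waits 58, runs 58→67
#108: waits 67, runs 67→74
Sum = 0+17+32+46+58+67 = 220.
EDD (increasing due date): #122 #115 #129 #101 #108 #136.
#122: waits 0, runs 0→14
#115: waits 14, runs 14→26
#129: waits 26, runs 26→35
#101: waits 35, runs 35→52
#108: waits 52, runs 52→59
#136: waits 59, runs 59→74
Sum = 0+14+26+35+52+59 = 186.
FIFO (arrival order): #101 #108 #115 #122 #129 #136.
#101: waits 0, runs 0→17
#108: waits 17, runs 17→24
#115: waits 24, runs 24→36
#122: waits 36, runs 36→50
#129: waits 50, runs 50→59
#136: waits 59, runs 59→74
Sum = 0+17+24+36+50+59 = 186.
SPT 150, LPT 220, EDD 186, FIFO 186 → minimum 150.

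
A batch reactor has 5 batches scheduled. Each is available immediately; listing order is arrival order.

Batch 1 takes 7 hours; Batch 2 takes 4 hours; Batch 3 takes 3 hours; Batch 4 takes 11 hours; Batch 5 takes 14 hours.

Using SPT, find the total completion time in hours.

88

SPT (increasing processing time): Batch 3 Batch 2 Batch 1 Batch 4 Batch 5.
Batch 3: 0→3
Batch 2: 3→7
Batch 1: 7→14
Batch 4: 14→25
Batch 5: 25→39
Sum = 3+7+14+25+39 = 88.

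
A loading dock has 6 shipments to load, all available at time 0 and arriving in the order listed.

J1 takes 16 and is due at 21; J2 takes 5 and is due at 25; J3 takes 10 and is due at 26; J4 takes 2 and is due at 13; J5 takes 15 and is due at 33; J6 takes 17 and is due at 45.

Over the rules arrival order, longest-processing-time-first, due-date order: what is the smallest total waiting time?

FIFO (arrival order): J1 J2 J3 J4 J5 J6.
J1: waits 0, runs 0→16
J2: waits 16, runs 16→21
J3: waits 21, runs 21→31
J4: waits 31, runs 31→33
J5: waits 33, runs 33→48
J6: waits 48, runs 48→65
Sum = 0+16+21+31+33+48 = 149.
LPT (decreasing processing time): J6 J1 J5 J3 J2 J4.
J6: waits 0, runs 0→17
J1: waits 17, runs 17→33
J5: waits 33, runs 33→48
J3: waits 48, runs 48→58
J2: waits 58, runs 58→63
J4: waits 63, runs 63→65
Sum = 0+17+33+48+58+63 = 219.
EDD (increasing due date): J4 J1 J2 J3 J5 J6.
J4: waits 0, runs 0→2
J1: waits 2, runs 2→18
J2: waits 18, runs 18→23
J3: waits 23, runs 23→33
J5: waits 33, runs 33→48
J6: waits 48, runs 48→65
Sum = 0+2+18+23+33+48 = 124.
FIFO 149, LPT 219, EDD 124 → minimum 124.

124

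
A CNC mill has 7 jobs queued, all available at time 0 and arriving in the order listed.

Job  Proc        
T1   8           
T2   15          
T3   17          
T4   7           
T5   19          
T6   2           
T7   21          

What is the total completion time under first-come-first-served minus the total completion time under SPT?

75

FIFO (arrival order): T1 T2 T3 T4 T5 T6 T7.
T1: 0→8
T2: 8→23
T3: 23→40
T4: 40→47
T5: 47→66
T6: 66→68
T7: 68→89
Sum = 8+23+40+47+66+68+89 = 341.
SPT (increasing processing time): T6 T4 T1 T2 T3 T5 T7.
T6: 0→2
T4: 2→9
T1: 9→17
T2: 17→32
T3: 32→49
T5: 49→68
T7: 68→89
Sum = 2+9+17+32+49+68+89 = 266.
Difference = 341 − 266 = 75.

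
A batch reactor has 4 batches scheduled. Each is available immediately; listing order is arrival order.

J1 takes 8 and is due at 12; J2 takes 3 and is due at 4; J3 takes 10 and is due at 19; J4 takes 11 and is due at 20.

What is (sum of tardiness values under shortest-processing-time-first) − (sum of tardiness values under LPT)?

-33

SPT (increasing processing time): J2 J1 J3 J4.
J2: 0→3, due 4, tardiness 0
J1: 3→11, due 12, tardiness 0
J3: 11→21, due 19, tardiness 2
J4: 21→32, due 20, tardiness 12
Sum = 0+0+2+12 = 14.
LPT (decreasing processing time): J4 J3 J1 J2.
J4: 0→11, due 20, tardiness 0
J3: 11→21, due 19, tardiness 2
J1: 21→29, due 12, tardiness 17
J2: 29→32, due 4, tardiness 28
Sum = 0+2+17+28 = 47.
Difference = 14 − 47 = -33.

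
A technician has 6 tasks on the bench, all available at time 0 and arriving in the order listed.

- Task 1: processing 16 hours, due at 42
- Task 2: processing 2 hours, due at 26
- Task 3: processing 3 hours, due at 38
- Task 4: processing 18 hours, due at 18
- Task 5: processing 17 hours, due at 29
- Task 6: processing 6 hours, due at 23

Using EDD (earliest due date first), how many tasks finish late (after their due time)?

4

EDD (increasing due date): Task 4 Task 6 Task 2 Task 5 Task 3 Task 1.
Task 4: 0→18, due 18, tardiness 0
Task 6: 18→24, due 23, tardiness 1
Task 2: 24→26, due 26, tardiness 0
Task 5: 26→43, due 29, tardiness 14
Task 3: 43→46, due 38, tardiness 8
Task 1: 46→62, due 42, tardiness 20
Late tasks: 4.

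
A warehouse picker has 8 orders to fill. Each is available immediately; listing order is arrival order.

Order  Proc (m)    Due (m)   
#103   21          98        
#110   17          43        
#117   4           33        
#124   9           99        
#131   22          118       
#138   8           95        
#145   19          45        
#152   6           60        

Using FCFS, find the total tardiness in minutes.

FIFO (arrival order): #103 #110 #117 #124 #131 #138 #145 #152.
#103: 0→21, due 98, tardiness 0
#110: 21→38, due 43, tardiness 0
#117: 38→42, due 33, tardiness 9
#124: 42→51, due 99, tardiness 0
#131: 51→73, due 118, tardiness 0
#138: 73→81, due 95, tardiness 0
#145: 81→100, due 45, tardiness 55
#152: 100→106, due 60, tardiness 46
Sum = 0+0+9+0+0+0+55+46 = 110.

110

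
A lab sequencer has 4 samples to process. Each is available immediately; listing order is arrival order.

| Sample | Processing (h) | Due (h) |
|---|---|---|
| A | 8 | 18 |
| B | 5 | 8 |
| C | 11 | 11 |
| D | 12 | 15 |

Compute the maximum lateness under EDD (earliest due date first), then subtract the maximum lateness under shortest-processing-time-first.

-3

EDD (increasing due date): B C D A.
B: 0→5, due 8, lateness -3
C: 5→16, due 11, lateness 5
D: 16→28, due 15, lateness 13
A: 28→36, due 18, lateness 18
Maximum = 18.
SPT (increasing processing time): B A C D.
B: 0→5, due 8, lateness -3
A: 5→13, due 18, lateness -5
C: 13→24, due 11, lateness 13
D: 24→36, due 15, lateness 21
Maximum = 21.
Difference = 18 − 21 = -3.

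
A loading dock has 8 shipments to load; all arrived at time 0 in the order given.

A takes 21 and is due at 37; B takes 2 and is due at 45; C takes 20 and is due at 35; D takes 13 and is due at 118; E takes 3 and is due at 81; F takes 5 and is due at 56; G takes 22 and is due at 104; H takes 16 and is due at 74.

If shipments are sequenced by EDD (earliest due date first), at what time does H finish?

EDD (increasing due date): C A B F H E G D.
C: 0→20
A: 20→41
B: 41→43
F: 43→48
H: 48→64

64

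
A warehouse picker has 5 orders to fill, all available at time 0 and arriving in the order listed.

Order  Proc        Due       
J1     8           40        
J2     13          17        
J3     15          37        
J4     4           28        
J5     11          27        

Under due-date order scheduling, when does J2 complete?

13

EDD (increasing due date): J2 J5 J4 J3 J1.
J2: 0→13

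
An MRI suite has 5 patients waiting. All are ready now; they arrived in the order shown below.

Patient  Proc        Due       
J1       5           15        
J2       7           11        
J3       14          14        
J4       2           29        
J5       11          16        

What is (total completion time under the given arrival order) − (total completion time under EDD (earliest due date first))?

FIFO (arrival order): J1 J2 J3 J4 J5.
J1: 0→5
J2: 5→12
J3: 12→26
J4: 26→28
J5: 28→39
Sum = 5+12+26+28+39 = 110.
EDD (increasing due date): J2 J3 J1 J5 J4.
J2: 0→7
J3: 7→21
J1: 21→26
J5: 26→37
J4: 37→39
Sum = 7+21+26+37+39 = 130.
Difference = 110 − 130 = -20.

-20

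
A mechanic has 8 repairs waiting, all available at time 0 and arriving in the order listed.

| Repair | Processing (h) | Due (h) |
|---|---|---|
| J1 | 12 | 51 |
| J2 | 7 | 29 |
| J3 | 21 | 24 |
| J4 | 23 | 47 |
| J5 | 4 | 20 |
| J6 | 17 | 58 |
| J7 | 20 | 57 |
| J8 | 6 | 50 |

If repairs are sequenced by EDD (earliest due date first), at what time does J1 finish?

EDD (increasing due date): J5 J3 J2 J4 J8 J1 J7 J6.
J5: 0→4
J3: 4→25
J2: 25→32
J4: 32→55
J8: 55→61
J1: 61→73

73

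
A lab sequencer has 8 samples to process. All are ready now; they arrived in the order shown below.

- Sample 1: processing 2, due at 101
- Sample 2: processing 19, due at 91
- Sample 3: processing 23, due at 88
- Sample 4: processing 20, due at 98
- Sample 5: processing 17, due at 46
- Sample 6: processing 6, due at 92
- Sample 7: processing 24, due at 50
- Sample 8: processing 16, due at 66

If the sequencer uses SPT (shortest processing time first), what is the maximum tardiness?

77

SPT (increasing processing time): Sample 1 Sample 6 Sample 8 Sample 5 Sample 2 Sample 4 Sample 3 Sample 7.
Sample 1: 0→2, due 101, tardiness 0
Sample 6: 2→8, due 92, tardiness 0
Sample 8: 8→24, due 66, tardiness 0
Sample 5: 24→41, due 46, tardiness 0
Sample 2: 41→60, due 91, tardiness 0
Sample 4: 60→80, due 98, tardiness 0
Sample 3: 80→103, due 88, tardiness 15
Sample 7: 103→127, due 50, tardiness 77
Maximum = 77.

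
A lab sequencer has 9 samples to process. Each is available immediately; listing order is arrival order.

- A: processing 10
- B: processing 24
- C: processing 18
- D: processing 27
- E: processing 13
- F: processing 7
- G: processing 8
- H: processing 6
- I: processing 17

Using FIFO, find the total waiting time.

FIFO (arrival order): A B C D E F G H I.
A: waits 0, runs 0→10
B: waits 10, runs 10→34
C: waits 34, runs 34→52
D: waits 52, runs 52→79
E: waits 79, runs 79→92
F: waits 92, runs 92→99
G: waits 99, runs 99→107
H: waits 107, runs 107→113
I: waits 113, runs 113→130
Sum = 0+10+34+52+79+92+99+107+113 = 586.

586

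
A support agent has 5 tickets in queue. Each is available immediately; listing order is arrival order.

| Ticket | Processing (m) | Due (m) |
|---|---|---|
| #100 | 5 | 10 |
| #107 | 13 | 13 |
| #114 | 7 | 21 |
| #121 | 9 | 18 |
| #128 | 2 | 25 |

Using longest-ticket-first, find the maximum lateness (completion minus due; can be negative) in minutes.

LPT (decreasing processing time): #107 #121 #114 #100 #128.
#107: 0→13, due 13, lateness 0
#121: 13→22, due 18, lateness 4
#114: 22→29, due 21, lateness 8
#100: 29→34, due 10, lateness 24
#128: 34→36, due 25, lateness 11
Maximum = 24.

24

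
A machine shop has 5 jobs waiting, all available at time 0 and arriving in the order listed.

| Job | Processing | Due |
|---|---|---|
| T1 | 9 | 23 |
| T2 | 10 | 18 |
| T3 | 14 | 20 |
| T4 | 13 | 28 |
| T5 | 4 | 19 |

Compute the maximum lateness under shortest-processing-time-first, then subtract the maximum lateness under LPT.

-1

SPT (increasing processing time): T5 T1 T2 T4 T3.
T5: 0→4, due 19, lateness -15
T1: 4→13, due 23, lateness -10
T2: 13→23, due 18, lateness 5
T4: 23→36, due 28, lateness 8
T3: 36→50, due 20, lateness 30
Maximum = 30.
LPT (decreasing processing time): T3 T4 T2 T1 T5.
T3: 0→14, due 20, lateness -6
T4: 14→27, due 28, lateness -1
T2: 27→37, due 18, lateness 19
T1: 37→46, due 23, lateness 23
T5: 46→50, due 19, lateness 31
Maximum = 31.
Difference = 30 − 31 = -1.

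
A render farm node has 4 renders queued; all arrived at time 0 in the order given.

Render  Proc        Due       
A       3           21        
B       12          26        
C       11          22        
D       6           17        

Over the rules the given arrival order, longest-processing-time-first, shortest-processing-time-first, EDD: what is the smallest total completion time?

64

FIFO (arrival order): A B C D.
A: 0→3
B: 3→15
C: 15→26
D: 26→32
Sum = 3+15+26+32 = 76.
LPT (decreasing processing time): B C D A.
B: 0→12
C: 12→23
D: 23→29
A: 29→32
Sum = 12+23+29+32 = 96.
SPT (increasing processing time): A D C B.
A: 0→3
D: 3→9
C: 9→20
B: 20→32
Sum = 3+9+20+32 = 64.
EDD (increasing due date): D A C B.
D: 0→6
A: 6→9
C: 9→20
B: 20→32
Sum = 6+9+20+32 = 67.
FIFO 76, LPT 96, SPT 64, EDD 67 → minimum 64.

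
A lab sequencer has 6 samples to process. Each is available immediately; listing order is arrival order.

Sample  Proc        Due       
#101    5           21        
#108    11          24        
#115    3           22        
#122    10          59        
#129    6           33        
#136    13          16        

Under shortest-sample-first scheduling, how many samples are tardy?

SPT (increasing processing time): #115 #101 #129 #122 #108 #136.
#115: 0→3, due 22, tardiness 0
#101: 3→8, due 21, tardiness 0
#129: 8→14, due 33, tardiness 0
#122: 14→24, due 59, tardiness 0
#108: 24→35, due 24, tardiness 11
#136: 35→48, due 16, tardiness 32
Late samples: 2.

2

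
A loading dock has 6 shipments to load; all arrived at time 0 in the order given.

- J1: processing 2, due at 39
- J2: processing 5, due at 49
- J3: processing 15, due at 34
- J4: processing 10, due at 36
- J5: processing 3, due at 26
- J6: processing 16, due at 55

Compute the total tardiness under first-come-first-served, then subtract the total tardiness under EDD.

9

FIFO (arrival order): J1 J2 J3 J4 J5 J6.
J1: 0→2, due 39, tardiness 0
J2: 2→7, due 49, tardiness 0
J3: 7→22, due 34, tardiness 0
J4: 22→32, due 36, tardiness 0
J5: 32→35, due 26, tardiness 9
J6: 35→51, due 55, tardiness 0
Sum = 0+0+0+0+9+0 = 9.
EDD (increasing due date): J5 J3 J4 J1 J2 J6.
J5: 0→3, due 26, tardiness 0
J3: 3→18, due 34, tardiness 0
J4: 18→28, due 36, tardiness 0
J1: 28→30, due 39, tardiness 0
J2: 30→35, due 49, tardiness 0
J6: 35→51, due 55, tardiness 0
Sum = 0+0+0+0+0+0 = 0.
Difference = 9 − 0 = 9.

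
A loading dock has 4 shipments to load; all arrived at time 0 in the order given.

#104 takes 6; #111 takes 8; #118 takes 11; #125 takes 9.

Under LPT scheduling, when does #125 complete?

20

LPT (decreasing processing time): #118 #125 #111 #104.
#118: 0→11
#125: 11→20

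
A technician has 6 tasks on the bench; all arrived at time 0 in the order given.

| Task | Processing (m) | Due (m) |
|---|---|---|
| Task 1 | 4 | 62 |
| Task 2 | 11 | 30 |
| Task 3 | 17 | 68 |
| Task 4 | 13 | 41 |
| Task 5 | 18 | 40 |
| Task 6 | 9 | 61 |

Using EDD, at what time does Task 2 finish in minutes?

11

EDD (increasing due date): Task 2 Task 5 Task 4 Task 6 Task 1 Task 3.
Task 2: 0→11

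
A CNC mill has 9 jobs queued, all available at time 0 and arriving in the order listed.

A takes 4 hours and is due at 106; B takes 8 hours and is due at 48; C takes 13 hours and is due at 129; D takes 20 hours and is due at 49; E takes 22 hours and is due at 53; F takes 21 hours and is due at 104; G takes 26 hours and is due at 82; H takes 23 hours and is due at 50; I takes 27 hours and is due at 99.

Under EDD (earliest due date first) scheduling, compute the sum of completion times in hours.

847

EDD (increasing due date): B D H E G I F A C.
B: 0→8
D: 8→28
H: 28→51
E: 51→73
G: 73→99
I: 99→126
F: 126→147
A: 147→151
C: 151→164
Sum = 8+28+51+73+99+126+147+151+164 = 847.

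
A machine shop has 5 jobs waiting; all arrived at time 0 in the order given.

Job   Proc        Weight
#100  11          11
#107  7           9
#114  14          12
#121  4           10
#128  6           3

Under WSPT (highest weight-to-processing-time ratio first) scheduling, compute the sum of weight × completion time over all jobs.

WSPT (decreasing weight/processing-time ratio): #121 #107 #100 #114 #128.
#121: finishes 4, weight 10, w·C = 40
#107: finishes 11, weight 9, w·C = 99
#100: finishes 22, weight 11, w·C = 242
#114: finishes 36, weight 12, w·C = 432
#128: finishes 42, weight 3, w·C = 126
Sum = 40+99+242+432+126 = 939.

939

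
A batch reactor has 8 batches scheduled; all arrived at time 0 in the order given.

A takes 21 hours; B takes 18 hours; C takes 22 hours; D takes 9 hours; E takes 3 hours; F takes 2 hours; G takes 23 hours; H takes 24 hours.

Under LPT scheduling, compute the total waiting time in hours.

575

LPT (decreasing processing time): H G C A B D E F.
H: waits 0, runs 0→24
G: waits 24, runs 24→47
C: waits 47, runs 47→69
A: waits 69, runs 69→90
B: waits 90, runs 90→108
D: waits 108, runs 108→117
E: waits 117, runs 117→120
F: waits 120, runs 120→122
Sum = 0+24+47+69+90+108+117+120 = 575.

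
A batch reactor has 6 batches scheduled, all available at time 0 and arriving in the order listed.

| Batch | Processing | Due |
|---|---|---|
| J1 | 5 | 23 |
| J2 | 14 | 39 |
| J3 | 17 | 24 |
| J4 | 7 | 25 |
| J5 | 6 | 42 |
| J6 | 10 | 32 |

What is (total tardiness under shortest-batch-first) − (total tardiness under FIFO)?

SPT (increasing processing time): J1 J5 J4 J6 J2 J3.
J1: 0→5, due 23, tardiness 0
J5: 5→11, due 42, tardiness 0
J4: 11→18, due 25, tardiness 0
J6: 18→28, due 32, tardiness 0
J2: 28→42, due 39, tardiness 3
J3: 42→59, due 24, tardiness 35
Sum = 0+0+0+0+3+35 = 38.
FIFO (arrival order): J1 J2 J3 J4 J5 J6.
J1: 0→5, due 23, tardiness 0
J2: 5→19, due 39, tardiness 0
J3: 19→36, due 24, tardiness 12
J4: 36→43, due 25, tardiness 18
J5: 43→49, due 42, tardiness 7
J6: 49→59, due 32, tardiness 27
Sum = 0+0+12+18+7+27 = 64.
Difference = 38 − 64 = -26.

-26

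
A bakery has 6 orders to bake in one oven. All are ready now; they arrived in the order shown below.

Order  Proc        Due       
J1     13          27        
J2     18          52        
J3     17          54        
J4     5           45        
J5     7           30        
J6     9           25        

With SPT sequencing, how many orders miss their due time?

SPT (increasing processing time): J4 J5 J6 J1 J3 J2.
J4: 0→5, due 45, tardiness 0
J5: 5→12, due 30, tardiness 0
J6: 12→21, due 25, tardiness 0
J1: 21→34, due 27, tardiness 7
J3: 34→51, due 54, tardiness 0
J2: 51→69, due 52, tardiness 17
Late orders: 2.

2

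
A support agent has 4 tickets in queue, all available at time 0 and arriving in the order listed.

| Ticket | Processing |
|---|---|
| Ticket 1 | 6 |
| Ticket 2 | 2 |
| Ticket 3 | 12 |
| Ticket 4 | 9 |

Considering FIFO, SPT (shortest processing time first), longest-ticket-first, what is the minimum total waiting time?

27

FIFO (arrival order): Ticket 1 Ticket 2 Ticket 3 Ticket 4.
Ticket 1: waits 0, runs 0→6
Ticket 2: waits 6, runs 6→8
Ticket 3: waits 8, runs 8→20
Ticket 4: waits 20, runs 20→29
Sum = 0+6+8+20 = 34.
SPT (increasing processing time): Ticket 2 Ticket 1 Ticket 4 Ticket 3.
Ticket 2: waits 0, runs 0→2
Ticket 1: waits 2, runs 2→8
Ticket 4: waits 8, runs 8→17
Ticket 3: waits 17, runs 17→29
Sum = 0+2+8+17 = 27.
LPT (decreasing processing time): Ticket 3 Ticket 4 Ticket 1 Ticket 2.
Ticket 3: waits 0, runs 0→12
Ticket 4: waits 12, runs 12→21
Ticket 1: waits 21, runs 21→27
Ticket 2: waits 27, runs 27→29
Sum = 0+12+21+27 = 60.
FIFO 34, SPT 27, LPT 60 → minimum 27.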